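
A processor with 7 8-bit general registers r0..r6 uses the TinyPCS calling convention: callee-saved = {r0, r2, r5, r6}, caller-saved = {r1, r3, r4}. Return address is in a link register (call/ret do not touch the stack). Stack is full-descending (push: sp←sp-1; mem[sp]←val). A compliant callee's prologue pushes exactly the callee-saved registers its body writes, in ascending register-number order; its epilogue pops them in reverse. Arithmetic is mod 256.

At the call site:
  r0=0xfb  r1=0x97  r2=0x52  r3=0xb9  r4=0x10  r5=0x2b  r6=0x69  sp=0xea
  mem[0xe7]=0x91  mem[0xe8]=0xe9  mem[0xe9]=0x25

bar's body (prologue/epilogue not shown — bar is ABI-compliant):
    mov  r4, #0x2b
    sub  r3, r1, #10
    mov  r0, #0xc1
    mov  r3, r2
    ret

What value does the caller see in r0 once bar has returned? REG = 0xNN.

prologue: push r0 -> mem[0xe9]=0xfb, sp=0xe9
body[0] mov  r4, #0x2b -> r4=0x2b
body[1] sub  r3, r1, #10 -> r3=0x8d
body[2] mov  r0, #0xc1 -> r0=0xc1
body[3] mov  r3, r2 -> r3=0x52
epilogue: pop r0=0xfb, sp=0xea
r0 is callee-saved -> restored

REG = 0xfb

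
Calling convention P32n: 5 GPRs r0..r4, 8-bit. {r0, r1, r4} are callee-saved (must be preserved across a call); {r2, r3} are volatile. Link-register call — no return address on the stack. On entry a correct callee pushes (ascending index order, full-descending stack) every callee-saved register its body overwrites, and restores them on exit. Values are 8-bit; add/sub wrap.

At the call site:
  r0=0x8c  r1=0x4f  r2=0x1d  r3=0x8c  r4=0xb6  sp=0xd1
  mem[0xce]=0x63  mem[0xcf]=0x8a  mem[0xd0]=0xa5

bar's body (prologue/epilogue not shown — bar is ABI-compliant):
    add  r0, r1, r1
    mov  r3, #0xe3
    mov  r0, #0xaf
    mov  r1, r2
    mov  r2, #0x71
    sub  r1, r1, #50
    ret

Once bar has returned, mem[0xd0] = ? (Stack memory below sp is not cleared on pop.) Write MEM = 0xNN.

prologue: push r0 -> mem[0xd0]=0x8c, sp=0xd0
prologue: push r1 -> mem[0xcf]=0x4f, sp=0xcf
body[0] add  r0, r1, r1 -> r0=0x9e
body[1] mov  r3, #0xe3 -> r3=0xe3
body[2] mov  r0, #0xaf -> r0=0xaf
body[3] mov  r1, r2 -> r1=0x1d
body[4] mov  r2, #0x71 -> r2=0x71
body[5] sub  r1, r1, #50 -> r1=0xeb
epilogue: pop r1=0x4f, sp=0xd0
epilogue: pop r0=0x8c, sp=0xd1
prologue pushed ['r0', 'r1'] at ['0xd0', '0xcf']

MEM = 0x8c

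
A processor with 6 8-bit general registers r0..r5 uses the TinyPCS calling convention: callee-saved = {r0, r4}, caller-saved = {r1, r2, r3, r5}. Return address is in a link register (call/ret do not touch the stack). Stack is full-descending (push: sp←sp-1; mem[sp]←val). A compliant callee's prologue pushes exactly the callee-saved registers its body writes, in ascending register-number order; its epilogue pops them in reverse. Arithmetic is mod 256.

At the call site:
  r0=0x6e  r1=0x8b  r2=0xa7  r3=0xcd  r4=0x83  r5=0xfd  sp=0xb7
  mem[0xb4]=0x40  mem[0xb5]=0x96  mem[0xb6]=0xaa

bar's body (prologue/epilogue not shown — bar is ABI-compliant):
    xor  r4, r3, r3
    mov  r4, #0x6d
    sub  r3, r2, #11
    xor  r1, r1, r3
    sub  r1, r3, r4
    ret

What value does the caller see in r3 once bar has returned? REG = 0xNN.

REG = 0x9c

prologue: push r4 -> mem[0xb6]=0x83, sp=0xb6
body[0] xor  r4, r3, r3 -> r4=0x00
body[1] mov  r4, #0x6d -> r4=0x6d
body[2] sub  r3, r2, #11 -> r3=0x9c
body[3] xor  r1, r1, r3 -> r1=0x17
body[4] sub  r1, r3, r4 -> r1=0x2f
epilogue: pop r4=0x83, sp=0xb7
r3 is caller-saved -> body value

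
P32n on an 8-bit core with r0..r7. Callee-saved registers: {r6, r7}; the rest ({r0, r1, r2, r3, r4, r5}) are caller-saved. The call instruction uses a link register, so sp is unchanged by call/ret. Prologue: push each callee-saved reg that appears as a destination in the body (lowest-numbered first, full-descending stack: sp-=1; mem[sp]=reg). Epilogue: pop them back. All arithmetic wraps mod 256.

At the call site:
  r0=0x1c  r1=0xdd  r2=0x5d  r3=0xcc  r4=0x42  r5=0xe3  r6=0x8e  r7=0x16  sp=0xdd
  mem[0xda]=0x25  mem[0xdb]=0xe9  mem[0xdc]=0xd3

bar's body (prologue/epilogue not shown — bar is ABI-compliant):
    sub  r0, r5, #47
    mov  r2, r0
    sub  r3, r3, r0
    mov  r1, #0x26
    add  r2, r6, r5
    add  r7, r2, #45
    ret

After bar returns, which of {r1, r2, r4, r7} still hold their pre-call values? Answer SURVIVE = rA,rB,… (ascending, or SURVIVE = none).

prologue: push r7 → mem[0xdc]=0x16, sp=0xdc
body[0] sub  r0, r5, #47 → r0=0xb4
body[1] mov  r2, r0 → r2=0xb4
body[2] sub  r3, r3, r0 → r3=0x18
body[3] mov  r1, #0x26 → r1=0x26
body[4] add  r2, r6, r5 → r2=0x71
body[5] add  r7, r2, #45 → r7=0x9e
epilogue: pop r7=0x16, sp=0xdd
r1: caller-saved, written=True
r2: caller-saved, written=True
r4: caller-saved, written=False
r7: callee-saved, written=True

SURVIVE = r4,r7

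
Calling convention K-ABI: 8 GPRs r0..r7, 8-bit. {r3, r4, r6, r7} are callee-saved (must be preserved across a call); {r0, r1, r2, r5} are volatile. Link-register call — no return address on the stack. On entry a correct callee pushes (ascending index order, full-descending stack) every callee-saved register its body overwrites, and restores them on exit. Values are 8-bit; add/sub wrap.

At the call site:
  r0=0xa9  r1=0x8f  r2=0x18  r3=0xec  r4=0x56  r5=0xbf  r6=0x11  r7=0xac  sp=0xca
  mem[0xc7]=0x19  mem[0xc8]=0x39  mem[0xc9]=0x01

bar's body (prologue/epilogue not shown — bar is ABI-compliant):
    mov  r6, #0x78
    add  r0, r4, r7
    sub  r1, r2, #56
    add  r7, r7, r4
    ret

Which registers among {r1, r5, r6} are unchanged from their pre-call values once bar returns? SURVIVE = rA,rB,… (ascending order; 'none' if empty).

SURVIVE = r5,r6

prologue: push r6 → mem[0xc9]=0x11, sp=0xc9
prologue: push r7 → mem[0xc8]=0xac, sp=0xc8
body[0] mov  r6, #0x78 → r6=0x78
body[1] add  r0, r4, r7 → r0=0x02
body[2] sub  r1, r2, #56 → r1=0xe0
body[3] add  r7, r7, r4 → r7=0x02
epilogue: pop r7=0xac, sp=0xc9
epilogue: pop r6=0x11, sp=0xca
r1: caller-saved, written=True
r5: caller-saved, written=False
r6: callee-saved, written=True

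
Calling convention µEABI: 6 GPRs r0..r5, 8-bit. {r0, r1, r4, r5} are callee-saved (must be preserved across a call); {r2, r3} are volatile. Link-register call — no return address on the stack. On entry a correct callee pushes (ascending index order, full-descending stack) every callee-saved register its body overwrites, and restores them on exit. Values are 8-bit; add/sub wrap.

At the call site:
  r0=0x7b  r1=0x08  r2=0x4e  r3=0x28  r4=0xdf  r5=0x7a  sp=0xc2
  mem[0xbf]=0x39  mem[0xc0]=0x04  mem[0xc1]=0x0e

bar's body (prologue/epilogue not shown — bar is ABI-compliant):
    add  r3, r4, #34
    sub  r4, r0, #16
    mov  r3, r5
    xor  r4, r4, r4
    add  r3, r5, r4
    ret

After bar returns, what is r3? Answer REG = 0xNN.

REG = 0x7a

prologue: push r4 -> mem[0xc1]=0xdf, sp=0xc1
body[0] add  r3, r4, #34 -> r3=0x01
body[1] sub  r4, r0, #16 -> r4=0x6b
body[2] mov  r3, r5 -> r3=0x7a
body[3] xor  r4, r4, r4 -> r4=0x00
body[4] add  r3, r5, r4 -> r3=0x7a
epilogue: pop r4=0xdf, sp=0xc2
r3 is caller-saved -> body value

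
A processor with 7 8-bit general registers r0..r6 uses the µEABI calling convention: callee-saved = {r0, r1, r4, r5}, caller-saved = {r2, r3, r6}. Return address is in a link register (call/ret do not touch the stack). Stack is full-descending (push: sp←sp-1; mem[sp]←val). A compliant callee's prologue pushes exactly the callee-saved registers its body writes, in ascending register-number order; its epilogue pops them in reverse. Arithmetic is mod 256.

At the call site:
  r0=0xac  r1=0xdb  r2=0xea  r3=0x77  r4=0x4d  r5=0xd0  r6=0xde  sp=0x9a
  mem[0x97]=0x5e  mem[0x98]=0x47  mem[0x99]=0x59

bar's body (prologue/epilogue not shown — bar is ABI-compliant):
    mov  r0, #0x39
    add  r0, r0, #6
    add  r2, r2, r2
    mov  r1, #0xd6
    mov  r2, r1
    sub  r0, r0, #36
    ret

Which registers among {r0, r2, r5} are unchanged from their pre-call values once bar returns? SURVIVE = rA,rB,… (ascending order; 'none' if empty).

prologue: push r0 -> mem[0x99]=0xac, sp=0x99
prologue: push r1 -> mem[0x98]=0xdb, sp=0x98
body[0] mov  r0, #0x39 -> r0=0x39
body[1] add  r0, r0, #6 -> r0=0x3f
body[2] add  r2, r2, r2 -> r2=0xd4
body[3] mov  r1, #0xd6 -> r1=0xd6
body[4] mov  r2, r1 -> r2=0xd6
body[5] sub  r0, r0, #36 -> r0=0x1b
epilogue: pop r1=0xdb, sp=0x99
epilogue: pop r0=0xac, sp=0x9a
r0: callee-saved, written=True
r2: caller-saved, written=True
r5: callee-saved, written=False

SURVIVE = r0,r5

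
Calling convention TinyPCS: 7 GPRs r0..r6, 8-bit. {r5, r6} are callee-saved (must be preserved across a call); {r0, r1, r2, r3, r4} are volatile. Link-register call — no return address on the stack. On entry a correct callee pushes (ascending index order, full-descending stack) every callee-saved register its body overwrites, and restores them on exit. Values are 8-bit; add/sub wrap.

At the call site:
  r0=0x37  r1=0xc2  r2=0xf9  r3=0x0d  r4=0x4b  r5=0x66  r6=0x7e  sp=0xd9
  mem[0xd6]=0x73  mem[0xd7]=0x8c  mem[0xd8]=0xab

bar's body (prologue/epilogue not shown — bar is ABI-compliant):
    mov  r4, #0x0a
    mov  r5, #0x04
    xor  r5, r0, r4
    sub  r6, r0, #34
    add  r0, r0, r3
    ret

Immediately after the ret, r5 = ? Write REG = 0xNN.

REG = 0x66

prologue: push r5 -> mem[0xd8]=0x66, sp=0xd8
prologue: push r6 -> mem[0xd7]=0x7e, sp=0xd7
body[0] mov  r4, #0x0a -> r4=0x0a
body[1] mov  r5, #0x04 -> r5=0x04
body[2] xor  r5, r0, r4 -> r5=0x3d
body[3] sub  r6, r0, #34 -> r6=0x15
body[4] add  r0, r0, r3 -> r0=0x44
epilogue: pop r6=0x7e, sp=0xd8
epilogue: pop r5=0x66, sp=0xd9
r5 is callee-saved -> restored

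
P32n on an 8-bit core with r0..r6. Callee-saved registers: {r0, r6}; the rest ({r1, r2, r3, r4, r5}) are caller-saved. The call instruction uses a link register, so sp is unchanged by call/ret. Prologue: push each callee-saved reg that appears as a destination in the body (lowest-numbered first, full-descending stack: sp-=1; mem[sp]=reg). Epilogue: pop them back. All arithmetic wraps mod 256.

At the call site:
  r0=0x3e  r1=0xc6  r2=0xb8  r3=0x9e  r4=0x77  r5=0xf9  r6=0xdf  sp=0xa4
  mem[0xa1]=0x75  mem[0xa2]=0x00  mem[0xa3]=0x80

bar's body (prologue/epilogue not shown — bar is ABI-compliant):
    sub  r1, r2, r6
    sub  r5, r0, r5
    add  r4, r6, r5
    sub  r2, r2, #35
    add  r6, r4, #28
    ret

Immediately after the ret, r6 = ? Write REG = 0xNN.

REG = 0xdf

prologue: push r6 → mem[0xa3]=0xdf, sp=0xa3
body[0] sub  r1, r2, r6 → r1=0xd9
body[1] sub  r5, r0, r5 → r5=0x45
body[2] add  r4, r6, r5 → r4=0x24
body[3] sub  r2, r2, #35 → r2=0x95
body[4] add  r6, r4, #28 → r6=0x40
epilogue: pop r6=0xdf, sp=0xa4
r6 is callee-saved → restored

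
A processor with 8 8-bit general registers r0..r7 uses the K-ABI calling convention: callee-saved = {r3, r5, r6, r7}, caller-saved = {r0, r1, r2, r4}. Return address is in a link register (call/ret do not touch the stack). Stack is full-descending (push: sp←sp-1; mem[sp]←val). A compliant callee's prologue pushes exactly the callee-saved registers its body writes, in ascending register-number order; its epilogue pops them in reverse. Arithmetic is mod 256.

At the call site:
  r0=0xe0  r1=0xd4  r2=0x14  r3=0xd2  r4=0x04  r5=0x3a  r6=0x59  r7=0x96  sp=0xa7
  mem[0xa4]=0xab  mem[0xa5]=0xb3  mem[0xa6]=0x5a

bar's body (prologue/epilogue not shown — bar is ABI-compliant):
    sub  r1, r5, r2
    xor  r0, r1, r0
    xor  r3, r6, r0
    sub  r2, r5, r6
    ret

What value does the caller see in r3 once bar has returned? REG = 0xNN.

prologue: push r3 → mem[0xa6]=0xd2, sp=0xa6
body[0] sub  r1, r5, r2 → r1=0x26
body[1] xor  r0, r1, r0 → r0=0xc6
body[2] xor  r3, r6, r0 → r3=0x9f
body[3] sub  r2, r5, r6 → r2=0xe1
epilogue: pop r3=0xd2, sp=0xa7
r3 is callee-saved → restored

REG = 0xd2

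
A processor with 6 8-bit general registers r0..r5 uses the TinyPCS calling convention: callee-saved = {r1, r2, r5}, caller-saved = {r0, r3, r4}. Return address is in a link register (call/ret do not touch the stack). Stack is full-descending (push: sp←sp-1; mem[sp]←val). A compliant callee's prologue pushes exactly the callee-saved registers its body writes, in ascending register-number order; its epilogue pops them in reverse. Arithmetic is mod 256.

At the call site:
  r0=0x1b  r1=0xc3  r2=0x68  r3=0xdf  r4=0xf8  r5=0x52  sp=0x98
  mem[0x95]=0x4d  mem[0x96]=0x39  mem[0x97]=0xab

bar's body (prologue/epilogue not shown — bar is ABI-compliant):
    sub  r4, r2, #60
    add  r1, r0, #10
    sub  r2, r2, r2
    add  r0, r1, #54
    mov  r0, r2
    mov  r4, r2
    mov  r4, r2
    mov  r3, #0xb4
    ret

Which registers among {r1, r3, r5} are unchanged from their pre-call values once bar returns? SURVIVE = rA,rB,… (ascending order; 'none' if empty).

SURVIVE = r1,r5

prologue: push r1 -> mem[0x97]=0xc3, sp=0x97
prologue: push r2 -> mem[0x96]=0x68, sp=0x96
body[0] sub  r4, r2, #60 -> r4=0x2c
body[1] add  r1, r0, #10 -> r1=0x25
body[2] sub  r2, r2, r2 -> r2=0x00
body[3] add  r0, r1, #54 -> r0=0x5b
body[4] mov  r0, r2 -> r0=0x00
body[5] mov  r4, r2 -> r4=0x00
body[6] mov  r4, r2 -> r4=0x00
body[7] mov  r3, #0xb4 -> r3=0xb4
epilogue: pop r2=0x68, sp=0x97
epilogue: pop r1=0xc3, sp=0x98
r1: callee-saved, written=True
r3: caller-saved, written=True
r5: callee-saved, written=False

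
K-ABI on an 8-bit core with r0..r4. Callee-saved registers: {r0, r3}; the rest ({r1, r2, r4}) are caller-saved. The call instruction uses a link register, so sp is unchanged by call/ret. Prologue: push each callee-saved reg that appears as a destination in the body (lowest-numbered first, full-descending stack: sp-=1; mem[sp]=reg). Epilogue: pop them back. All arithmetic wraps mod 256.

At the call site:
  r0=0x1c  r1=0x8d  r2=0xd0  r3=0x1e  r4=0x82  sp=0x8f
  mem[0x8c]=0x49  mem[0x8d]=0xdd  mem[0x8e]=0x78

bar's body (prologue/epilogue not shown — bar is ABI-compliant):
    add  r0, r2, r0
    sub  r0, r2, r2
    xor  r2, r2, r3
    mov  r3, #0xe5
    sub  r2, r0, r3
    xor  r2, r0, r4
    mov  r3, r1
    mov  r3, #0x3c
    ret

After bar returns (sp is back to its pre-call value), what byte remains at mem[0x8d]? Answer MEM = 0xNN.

MEM = 0x1e

prologue: push r0 -> mem[0x8e]=0x1c, sp=0x8e
prologue: push r3 -> mem[0x8d]=0x1e, sp=0x8d
body[0] add  r0, r2, r0 -> r0=0xec
body[1] sub  r0, r2, r2 -> r0=0x00
body[2] xor  r2, r2, r3 -> r2=0xce
body[3] mov  r3, #0xe5 -> r3=0xe5
body[4] sub  r2, r0, r3 -> r2=0x1b
body[5] xor  r2, r0, r4 -> r2=0x82
body[6] mov  r3, r1 -> r3=0x8d
body[7] mov  r3, #0x3c -> r3=0x3c
epilogue: pop r3=0x1e, sp=0x8e
epilogue: pop r0=0x1c, sp=0x8f
prologue pushed ['r0', 'r3'] at ['0x8e', '0x8d']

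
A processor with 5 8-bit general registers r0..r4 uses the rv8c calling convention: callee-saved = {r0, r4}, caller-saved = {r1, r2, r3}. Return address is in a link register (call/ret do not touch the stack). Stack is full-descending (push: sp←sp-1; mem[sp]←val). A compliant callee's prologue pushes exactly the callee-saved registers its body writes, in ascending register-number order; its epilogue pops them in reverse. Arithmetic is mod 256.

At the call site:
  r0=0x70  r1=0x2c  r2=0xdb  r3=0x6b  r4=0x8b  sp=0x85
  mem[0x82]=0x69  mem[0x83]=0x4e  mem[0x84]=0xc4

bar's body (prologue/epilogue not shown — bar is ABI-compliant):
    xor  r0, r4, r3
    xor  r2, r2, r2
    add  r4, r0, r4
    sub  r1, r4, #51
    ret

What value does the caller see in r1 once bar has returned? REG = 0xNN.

REG = 0x38

prologue: push r0 -> mem[0x84]=0x70, sp=0x84
prologue: push r4 -> mem[0x83]=0x8b, sp=0x83
body[0] xor  r0, r4, r3 -> r0=0xe0
body[1] xor  r2, r2, r2 -> r2=0x00
body[2] add  r4, r0, r4 -> r4=0x6b
body[3] sub  r1, r4, #51 -> r1=0x38
epilogue: pop r4=0x8b, sp=0x84
epilogue: pop r0=0x70, sp=0x85
r1 is caller-saved -> body value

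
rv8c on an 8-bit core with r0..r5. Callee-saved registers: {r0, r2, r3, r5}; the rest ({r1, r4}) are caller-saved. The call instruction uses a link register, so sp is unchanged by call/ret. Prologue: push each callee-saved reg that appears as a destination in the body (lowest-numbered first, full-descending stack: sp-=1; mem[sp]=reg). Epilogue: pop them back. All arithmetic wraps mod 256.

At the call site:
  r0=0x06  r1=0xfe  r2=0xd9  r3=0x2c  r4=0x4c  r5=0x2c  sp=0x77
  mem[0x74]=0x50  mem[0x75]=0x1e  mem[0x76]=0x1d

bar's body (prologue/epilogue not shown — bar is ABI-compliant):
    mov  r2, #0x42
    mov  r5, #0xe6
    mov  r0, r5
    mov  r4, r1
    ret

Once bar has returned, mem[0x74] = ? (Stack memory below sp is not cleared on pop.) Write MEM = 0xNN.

prologue: push r0 → mem[0x76]=0x06, sp=0x76
prologue: push r2 → mem[0x75]=0xd9, sp=0x75
prologue: push r5 → mem[0x74]=0x2c, sp=0x74
body[0] mov  r2, #0x42 → r2=0x42
body[1] mov  r5, #0xe6 → r5=0xe6
body[2] mov  r0, r5 → r0=0xe6
body[3] mov  r4, r1 → r4=0xfe
epilogue: pop r5=0x2c, sp=0x75
epilogue: pop r2=0xd9, sp=0x76
epilogue: pop r0=0x06, sp=0x77
prologue pushed ['r0', 'r2', 'r5'] at ['0x76', '0x75', '0x74']

MEM = 0x2c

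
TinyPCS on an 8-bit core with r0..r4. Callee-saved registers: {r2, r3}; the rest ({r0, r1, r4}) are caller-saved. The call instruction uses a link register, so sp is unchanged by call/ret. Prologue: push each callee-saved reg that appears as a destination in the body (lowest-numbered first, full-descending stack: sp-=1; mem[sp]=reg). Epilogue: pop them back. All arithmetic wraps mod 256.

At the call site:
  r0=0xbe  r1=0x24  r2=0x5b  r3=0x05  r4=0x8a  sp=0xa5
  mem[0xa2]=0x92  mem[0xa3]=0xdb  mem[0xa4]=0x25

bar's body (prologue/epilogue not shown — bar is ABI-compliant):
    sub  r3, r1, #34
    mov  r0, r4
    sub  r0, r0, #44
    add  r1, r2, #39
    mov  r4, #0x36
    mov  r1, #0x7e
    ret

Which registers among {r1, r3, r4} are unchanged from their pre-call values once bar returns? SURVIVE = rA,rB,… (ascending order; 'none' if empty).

prologue: push r3 → mem[0xa4]=0x05, sp=0xa4
body[0] sub  r3, r1, #34 → r3=0x02
body[1] mov  r0, r4 → r0=0x8a
body[2] sub  r0, r0, #44 → r0=0x5e
body[3] add  r1, r2, #39 → r1=0x82
body[4] mov  r4, #0x36 → r4=0x36
body[5] mov  r1, #0x7e → r1=0x7e
epilogue: pop r3=0x05, sp=0xa5
r1: caller-saved, written=True
r3: callee-saved, written=True
r4: caller-saved, written=True

SURVIVE = r3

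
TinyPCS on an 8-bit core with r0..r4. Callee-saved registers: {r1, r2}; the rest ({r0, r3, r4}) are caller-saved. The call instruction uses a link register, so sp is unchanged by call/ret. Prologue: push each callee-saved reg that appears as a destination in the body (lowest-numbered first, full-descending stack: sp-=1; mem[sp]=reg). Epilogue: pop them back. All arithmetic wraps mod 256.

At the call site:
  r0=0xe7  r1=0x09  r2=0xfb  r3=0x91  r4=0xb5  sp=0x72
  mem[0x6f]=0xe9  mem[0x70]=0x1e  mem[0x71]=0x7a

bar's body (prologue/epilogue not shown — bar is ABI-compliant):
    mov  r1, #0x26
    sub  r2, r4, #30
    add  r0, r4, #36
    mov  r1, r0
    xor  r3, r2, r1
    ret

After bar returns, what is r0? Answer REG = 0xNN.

REG = 0xd9

prologue: push r1 -> mem[0x71]=0x09, sp=0x71
prologue: push r2 -> mem[0x70]=0xfb, sp=0x70
body[0] mov  r1, #0x26 -> r1=0x26
body[1] sub  r2, r4, #30 -> r2=0x97
body[2] add  r0, r4, #36 -> r0=0xd9
body[3] mov  r1, r0 -> r1=0xd9
body[4] xor  r3, r2, r1 -> r3=0x4e
epilogue: pop r2=0xfb, sp=0x71
epilogue: pop r1=0x09, sp=0x72
r0 is caller-saved -> body value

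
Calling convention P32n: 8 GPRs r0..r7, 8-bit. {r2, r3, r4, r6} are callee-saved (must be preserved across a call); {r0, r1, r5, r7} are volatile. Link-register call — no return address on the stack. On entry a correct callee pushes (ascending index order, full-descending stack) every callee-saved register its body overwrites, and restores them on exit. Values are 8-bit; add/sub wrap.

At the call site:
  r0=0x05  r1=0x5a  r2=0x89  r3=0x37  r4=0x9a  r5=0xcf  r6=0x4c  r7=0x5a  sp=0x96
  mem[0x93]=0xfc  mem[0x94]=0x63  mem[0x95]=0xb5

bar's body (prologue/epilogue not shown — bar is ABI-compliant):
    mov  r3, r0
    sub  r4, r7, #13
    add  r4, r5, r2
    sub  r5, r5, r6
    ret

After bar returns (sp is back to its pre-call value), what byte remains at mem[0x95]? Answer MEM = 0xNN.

MEM = 0x37

prologue: push r3 -> mem[0x95]=0x37, sp=0x95
prologue: push r4 -> mem[0x94]=0x9a, sp=0x94
body[0] mov  r3, r0 -> r3=0x05
body[1] sub  r4, r7, #13 -> r4=0x4d
body[2] add  r4, r5, r2 -> r4=0x58
body[3] sub  r5, r5, r6 -> r5=0x83
epilogue: pop r4=0x9a, sp=0x95
epilogue: pop r3=0x37, sp=0x96
prologue pushed ['r3', 'r4'] at ['0x95', '0x94']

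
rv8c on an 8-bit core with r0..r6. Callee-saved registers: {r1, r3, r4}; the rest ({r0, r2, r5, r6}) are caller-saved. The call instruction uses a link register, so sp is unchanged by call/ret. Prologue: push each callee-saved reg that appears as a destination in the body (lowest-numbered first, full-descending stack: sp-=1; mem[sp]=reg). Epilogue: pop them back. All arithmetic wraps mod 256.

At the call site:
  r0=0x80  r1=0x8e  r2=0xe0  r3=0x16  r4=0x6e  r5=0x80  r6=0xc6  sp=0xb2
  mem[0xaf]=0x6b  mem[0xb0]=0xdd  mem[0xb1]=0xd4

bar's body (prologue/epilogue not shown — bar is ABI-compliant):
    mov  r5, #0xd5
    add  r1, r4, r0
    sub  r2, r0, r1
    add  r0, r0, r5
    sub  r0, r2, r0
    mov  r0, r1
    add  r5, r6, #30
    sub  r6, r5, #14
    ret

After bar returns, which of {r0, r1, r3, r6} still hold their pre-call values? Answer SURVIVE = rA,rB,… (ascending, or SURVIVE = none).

prologue: push r1 -> mem[0xb1]=0x8e, sp=0xb1
body[0] mov  r5, #0xd5 -> r5=0xd5
body[1] add  r1, r4, r0 -> r1=0xee
body[2] sub  r2, r0, r1 -> r2=0x92
body[3] add  r0, r0, r5 -> r0=0x55
body[4] sub  r0, r2, r0 -> r0=0x3d
body[5] mov  r0, r1 -> r0=0xee
body[6] add  r5, r6, #30 -> r5=0xe4
body[7] sub  r6, r5, #14 -> r6=0xd6
epilogue: pop r1=0x8e, sp=0xb2
r0: caller-saved, written=True
r1: callee-saved, written=True
r3: callee-saved, written=False
r6: caller-saved, written=True

SURVIVE = r1,r3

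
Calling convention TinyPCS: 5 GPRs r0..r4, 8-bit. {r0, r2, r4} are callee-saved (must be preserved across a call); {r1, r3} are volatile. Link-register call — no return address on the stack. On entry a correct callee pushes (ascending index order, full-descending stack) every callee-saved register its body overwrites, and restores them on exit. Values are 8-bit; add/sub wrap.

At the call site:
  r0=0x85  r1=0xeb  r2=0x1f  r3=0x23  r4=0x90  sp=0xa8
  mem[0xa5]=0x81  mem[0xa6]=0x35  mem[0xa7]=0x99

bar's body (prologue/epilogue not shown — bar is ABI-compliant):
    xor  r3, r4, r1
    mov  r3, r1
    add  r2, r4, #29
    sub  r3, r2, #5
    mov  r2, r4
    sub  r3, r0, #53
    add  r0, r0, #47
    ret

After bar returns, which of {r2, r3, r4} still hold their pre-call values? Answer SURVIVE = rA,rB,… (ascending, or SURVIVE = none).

SURVIVE = r2,r4

prologue: push r0 -> mem[0xa7]=0x85, sp=0xa7
prologue: push r2 -> mem[0xa6]=0x1f, sp=0xa6
body[0] xor  r3, r4, r1 -> r3=0x7b
body[1] mov  r3, r1 -> r3=0xeb
body[2] add  r2, r4, #29 -> r2=0xad
body[3] sub  r3, r2, #5 -> r3=0xa8
body[4] mov  r2, r4 -> r2=0x90
body[5] sub  r3, r0, #53 -> r3=0x50
body[6] add  r0, r0, #47 -> r0=0xb4
epilogue: pop r2=0x1f, sp=0xa7
epilogue: pop r0=0x85, sp=0xa8
r2: callee-saved, written=True
r3: caller-saved, written=True
r4: callee-saved, written=False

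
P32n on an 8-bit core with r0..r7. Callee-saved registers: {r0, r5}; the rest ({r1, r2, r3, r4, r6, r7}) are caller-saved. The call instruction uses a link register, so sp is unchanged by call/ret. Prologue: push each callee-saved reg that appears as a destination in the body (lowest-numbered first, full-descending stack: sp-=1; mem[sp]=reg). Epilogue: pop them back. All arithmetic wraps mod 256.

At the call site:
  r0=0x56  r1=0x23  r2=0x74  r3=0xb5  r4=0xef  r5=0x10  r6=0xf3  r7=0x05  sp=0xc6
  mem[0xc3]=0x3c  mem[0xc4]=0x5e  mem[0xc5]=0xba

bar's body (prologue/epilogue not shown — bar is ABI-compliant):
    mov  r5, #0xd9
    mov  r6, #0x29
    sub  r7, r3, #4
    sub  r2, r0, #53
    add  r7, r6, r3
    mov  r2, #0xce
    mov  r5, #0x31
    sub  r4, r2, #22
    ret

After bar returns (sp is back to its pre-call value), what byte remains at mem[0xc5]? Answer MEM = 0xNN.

MEM = 0x10

prologue: push r5 → mem[0xc5]=0x10, sp=0xc5
body[0] mov  r5, #0xd9 → r5=0xd9
body[1] mov  r6, #0x29 → r6=0x29
body[2] sub  r7, r3, #4 → r7=0xb1
body[3] sub  r2, r0, #53 → r2=0x21
body[4] add  r7, r6, r3 → r7=0xde
body[5] mov  r2, #0xce → r2=0xce
body[6] mov  r5, #0x31 → r5=0x31
body[7] sub  r4, r2, #22 → r4=0xb8
epilogue: pop r5=0x10, sp=0xc6
prologue pushed ['r5'] at ['0xc5']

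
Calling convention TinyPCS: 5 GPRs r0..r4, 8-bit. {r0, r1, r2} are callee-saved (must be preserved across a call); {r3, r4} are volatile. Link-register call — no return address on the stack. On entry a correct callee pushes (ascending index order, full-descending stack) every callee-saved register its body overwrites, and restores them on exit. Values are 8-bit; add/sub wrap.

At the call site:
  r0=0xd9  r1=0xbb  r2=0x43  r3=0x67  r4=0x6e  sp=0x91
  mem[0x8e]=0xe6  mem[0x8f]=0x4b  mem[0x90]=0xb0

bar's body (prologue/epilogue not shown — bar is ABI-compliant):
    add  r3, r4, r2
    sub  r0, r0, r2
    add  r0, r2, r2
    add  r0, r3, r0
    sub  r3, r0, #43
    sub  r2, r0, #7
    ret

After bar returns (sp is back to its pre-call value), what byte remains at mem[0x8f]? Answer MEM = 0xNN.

prologue: push r0 → mem[0x90]=0xd9, sp=0x90
prologue: push r2 → mem[0x8f]=0x43, sp=0x8f
body[0] add  r3, r4, r2 → r3=0xb1
body[1] sub  r0, r0, r2 → r0=0x96
body[2] add  r0, r2, r2 → r0=0x86
body[3] add  r0, r3, r0 → r0=0x37
body[4] sub  r3, r0, #43 → r3=0x0c
body[5] sub  r2, r0, #7 → r2=0x30
epilogue: pop r2=0x43, sp=0x90
epilogue: pop r0=0xd9, sp=0x91
prologue pushed ['r0', 'r2'] at ['0x90', '0x8f']

MEM = 0x43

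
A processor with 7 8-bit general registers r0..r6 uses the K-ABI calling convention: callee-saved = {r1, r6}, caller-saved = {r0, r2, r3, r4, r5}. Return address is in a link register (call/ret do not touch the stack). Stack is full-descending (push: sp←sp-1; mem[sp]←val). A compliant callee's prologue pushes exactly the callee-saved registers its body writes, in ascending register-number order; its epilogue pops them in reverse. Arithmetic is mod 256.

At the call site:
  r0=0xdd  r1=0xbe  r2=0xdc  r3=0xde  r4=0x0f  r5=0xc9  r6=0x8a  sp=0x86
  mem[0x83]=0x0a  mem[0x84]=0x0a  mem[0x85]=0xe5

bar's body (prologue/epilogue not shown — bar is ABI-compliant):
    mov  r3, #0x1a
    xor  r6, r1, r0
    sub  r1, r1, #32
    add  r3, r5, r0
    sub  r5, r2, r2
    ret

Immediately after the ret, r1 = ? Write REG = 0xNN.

REG = 0xbe

prologue: push r1 → mem[0x85]=0xbe, sp=0x85
prologue: push r6 → mem[0x84]=0x8a, sp=0x84
body[0] mov  r3, #0x1a → r3=0x1a
body[1] xor  r6, r1, r0 → r6=0x63
body[2] sub  r1, r1, #32 → r1=0x9e
body[3] add  r3, r5, r0 → r3=0xa6
body[4] sub  r5, r2, r2 → r5=0x00
epilogue: pop r6=0x8a, sp=0x85
epilogue: pop r1=0xbe, sp=0x86
r1 is callee-saved → restored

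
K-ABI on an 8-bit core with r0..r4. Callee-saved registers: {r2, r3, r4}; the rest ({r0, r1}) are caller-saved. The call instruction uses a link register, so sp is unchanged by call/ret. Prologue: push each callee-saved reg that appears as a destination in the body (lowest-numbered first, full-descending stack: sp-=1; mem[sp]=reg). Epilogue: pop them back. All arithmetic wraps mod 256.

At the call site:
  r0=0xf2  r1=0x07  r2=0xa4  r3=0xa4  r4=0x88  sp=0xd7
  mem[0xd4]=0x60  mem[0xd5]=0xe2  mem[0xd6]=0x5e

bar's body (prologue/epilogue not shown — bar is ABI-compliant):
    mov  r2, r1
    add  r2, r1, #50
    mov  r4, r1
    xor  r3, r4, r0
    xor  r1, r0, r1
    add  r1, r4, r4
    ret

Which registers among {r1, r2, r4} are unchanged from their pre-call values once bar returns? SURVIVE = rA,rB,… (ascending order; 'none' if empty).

SURVIVE = r2,r4

prologue: push r2 -> mem[0xd6]=0xa4, sp=0xd6
prologue: push r3 -> mem[0xd5]=0xa4, sp=0xd5
prologue: push r4 -> mem[0xd4]=0x88, sp=0xd4
body[0] mov  r2, r1 -> r2=0x07
body[1] add  r2, r1, #50 -> r2=0x39
body[2] mov  r4, r1 -> r4=0x07
body[3] xor  r3, r4, r0 -> r3=0xf5
body[4] xor  r1, r0, r1 -> r1=0xf5
body[5] add  r1, r4, r4 -> r1=0x0e
epilogue: pop r4=0x88, sp=0xd5
epilogue: pop r3=0xa4, sp=0xd6
epilogue: pop r2=0xa4, sp=0xd7
r1: caller-saved, written=True
r2: callee-saved, written=True
r4: callee-saved, written=True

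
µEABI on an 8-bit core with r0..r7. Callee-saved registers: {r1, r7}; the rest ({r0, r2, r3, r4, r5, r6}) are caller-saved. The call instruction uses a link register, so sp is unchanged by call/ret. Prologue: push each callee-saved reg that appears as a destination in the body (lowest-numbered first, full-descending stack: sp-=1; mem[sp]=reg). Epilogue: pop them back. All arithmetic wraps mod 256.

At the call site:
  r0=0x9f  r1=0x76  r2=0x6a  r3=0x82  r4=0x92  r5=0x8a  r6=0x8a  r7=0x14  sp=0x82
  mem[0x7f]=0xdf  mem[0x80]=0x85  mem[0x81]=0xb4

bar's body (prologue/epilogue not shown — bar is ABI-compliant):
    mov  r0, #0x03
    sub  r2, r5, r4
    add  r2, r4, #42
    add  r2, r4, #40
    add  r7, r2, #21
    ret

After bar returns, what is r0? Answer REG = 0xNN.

REG = 0x03

prologue: push r7 -> mem[0x81]=0x14, sp=0x81
body[0] mov  r0, #0x03 -> r0=0x03
body[1] sub  r2, r5, r4 -> r2=0xf8
body[2] add  r2, r4, #42 -> r2=0xbc
body[3] add  r2, r4, #40 -> r2=0xba
body[4] add  r7, r2, #21 -> r7=0xcf
epilogue: pop r7=0x14, sp=0x82
r0 is caller-saved -> body value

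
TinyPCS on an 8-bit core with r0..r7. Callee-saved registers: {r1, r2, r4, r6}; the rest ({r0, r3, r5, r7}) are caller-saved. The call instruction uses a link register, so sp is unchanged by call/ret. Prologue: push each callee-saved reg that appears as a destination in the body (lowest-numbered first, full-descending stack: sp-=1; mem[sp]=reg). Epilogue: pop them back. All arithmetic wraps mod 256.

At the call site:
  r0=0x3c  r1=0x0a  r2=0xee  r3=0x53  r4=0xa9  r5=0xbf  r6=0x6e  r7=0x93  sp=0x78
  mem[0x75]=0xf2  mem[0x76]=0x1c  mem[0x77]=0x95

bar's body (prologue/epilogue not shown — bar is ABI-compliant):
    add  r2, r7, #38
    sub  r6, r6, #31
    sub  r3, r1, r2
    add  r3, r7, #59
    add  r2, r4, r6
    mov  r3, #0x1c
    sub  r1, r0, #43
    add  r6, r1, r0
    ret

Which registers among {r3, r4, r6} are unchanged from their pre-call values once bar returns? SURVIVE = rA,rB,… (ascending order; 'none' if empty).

prologue: push r1 -> mem[0x77]=0x0a, sp=0x77
prologue: push r2 -> mem[0x76]=0xee, sp=0x76
prologue: push r6 -> mem[0x75]=0x6e, sp=0x75
body[0] add  r2, r7, #38 -> r2=0xb9
body[1] sub  r6, r6, #31 -> r6=0x4f
body[2] sub  r3, r1, r2 -> r3=0x51
body[3] add  r3, r7, #59 -> r3=0xce
body[4] add  r2, r4, r6 -> r2=0xf8
body[5] mov  r3, #0x1c -> r3=0x1c
body[6] sub  r1, r0, #43 -> r1=0x11
body[7] add  r6, r1, r0 -> r6=0x4d
epilogue: pop r6=0x6e, sp=0x76
epilogue: pop r2=0xee, sp=0x77
epilogue: pop r1=0x0a, sp=0x78
r3: caller-saved, written=True
r4: callee-saved, written=False
r6: callee-saved, written=True

SURVIVE = r4,r6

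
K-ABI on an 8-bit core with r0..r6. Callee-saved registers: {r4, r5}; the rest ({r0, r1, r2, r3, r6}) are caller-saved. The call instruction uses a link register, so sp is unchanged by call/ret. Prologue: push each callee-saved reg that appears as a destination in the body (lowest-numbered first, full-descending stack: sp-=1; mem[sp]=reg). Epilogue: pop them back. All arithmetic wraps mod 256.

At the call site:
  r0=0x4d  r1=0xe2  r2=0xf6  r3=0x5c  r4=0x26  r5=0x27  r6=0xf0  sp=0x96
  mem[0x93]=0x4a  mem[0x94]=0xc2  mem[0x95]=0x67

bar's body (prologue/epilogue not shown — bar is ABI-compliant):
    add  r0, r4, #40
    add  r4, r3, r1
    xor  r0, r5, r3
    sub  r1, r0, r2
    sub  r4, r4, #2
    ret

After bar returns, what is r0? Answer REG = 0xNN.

REG = 0x7b

prologue: push r4 -> mem[0x95]=0x26, sp=0x95
body[0] add  r0, r4, #40 -> r0=0x4e
body[1] add  r4, r3, r1 -> r4=0x3e
body[2] xor  r0, r5, r3 -> r0=0x7b
body[3] sub  r1, r0, r2 -> r1=0x85
body[4] sub  r4, r4, #2 -> r4=0x3c
epilogue: pop r4=0x26, sp=0x96
r0 is caller-saved -> body value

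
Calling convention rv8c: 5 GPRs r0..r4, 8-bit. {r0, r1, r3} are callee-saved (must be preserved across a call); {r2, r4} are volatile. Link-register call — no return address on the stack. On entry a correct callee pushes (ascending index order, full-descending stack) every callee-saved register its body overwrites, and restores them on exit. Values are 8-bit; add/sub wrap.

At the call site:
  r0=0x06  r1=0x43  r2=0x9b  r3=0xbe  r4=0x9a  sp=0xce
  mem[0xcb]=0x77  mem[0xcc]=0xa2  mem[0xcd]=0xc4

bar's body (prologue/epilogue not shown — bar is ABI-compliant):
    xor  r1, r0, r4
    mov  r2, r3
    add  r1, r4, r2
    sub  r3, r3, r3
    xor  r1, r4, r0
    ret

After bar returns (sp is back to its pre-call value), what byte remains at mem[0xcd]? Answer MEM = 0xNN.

prologue: push r1 → mem[0xcd]=0x43, sp=0xcd
prologue: push r3 → mem[0xcc]=0xbe, sp=0xcc
body[0] xor  r1, r0, r4 → r1=0x9c
body[1] mov  r2, r3 → r2=0xbe
body[2] add  r1, r4, r2 → r1=0x58
body[3] sub  r3, r3, r3 → r3=0x00
body[4] xor  r1, r4, r0 → r1=0x9c
epilogue: pop r3=0xbe, sp=0xcd
epilogue: pop r1=0x43, sp=0xce
prologue pushed ['r1', 'r3'] at ['0xcd', '0xcc']

MEM = 0x43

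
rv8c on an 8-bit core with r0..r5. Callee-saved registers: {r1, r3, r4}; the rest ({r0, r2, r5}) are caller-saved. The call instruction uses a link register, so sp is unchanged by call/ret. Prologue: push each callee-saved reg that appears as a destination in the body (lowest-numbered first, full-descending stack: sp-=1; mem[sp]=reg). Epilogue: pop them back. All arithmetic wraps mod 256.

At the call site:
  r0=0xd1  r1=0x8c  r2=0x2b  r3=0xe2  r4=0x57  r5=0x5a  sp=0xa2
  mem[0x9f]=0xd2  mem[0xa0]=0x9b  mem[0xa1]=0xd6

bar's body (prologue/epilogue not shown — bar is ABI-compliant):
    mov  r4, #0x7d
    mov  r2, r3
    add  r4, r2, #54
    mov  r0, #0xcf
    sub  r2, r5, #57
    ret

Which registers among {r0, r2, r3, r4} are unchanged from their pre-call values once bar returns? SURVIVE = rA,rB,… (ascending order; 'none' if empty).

prologue: push r4 → mem[0xa1]=0x57, sp=0xa1
body[0] mov  r4, #0x7d → r4=0x7d
body[1] mov  r2, r3 → r2=0xe2
body[2] add  r4, r2, #54 → r4=0x18
body[3] mov  r0, #0xcf → r0=0xcf
body[4] sub  r2, r5, #57 → r2=0x21
epilogue: pop r4=0x57, sp=0xa2
r0: caller-saved, written=True
r2: caller-saved, written=True
r3: callee-saved, written=False
r4: callee-saved, written=True

SURVIVE = r3,r4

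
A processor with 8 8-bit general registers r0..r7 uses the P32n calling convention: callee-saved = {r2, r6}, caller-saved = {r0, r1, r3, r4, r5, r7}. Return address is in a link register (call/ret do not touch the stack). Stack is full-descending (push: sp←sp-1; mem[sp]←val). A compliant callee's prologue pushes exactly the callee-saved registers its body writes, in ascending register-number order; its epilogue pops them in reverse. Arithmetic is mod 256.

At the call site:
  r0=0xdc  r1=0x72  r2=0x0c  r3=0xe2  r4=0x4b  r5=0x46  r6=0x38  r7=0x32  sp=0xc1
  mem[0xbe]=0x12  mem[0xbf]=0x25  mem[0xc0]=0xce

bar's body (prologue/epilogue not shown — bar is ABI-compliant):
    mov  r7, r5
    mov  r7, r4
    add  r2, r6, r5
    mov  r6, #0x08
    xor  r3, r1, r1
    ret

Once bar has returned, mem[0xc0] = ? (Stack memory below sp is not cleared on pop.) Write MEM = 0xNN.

prologue: push r2 -> mem[0xc0]=0x0c, sp=0xc0
prologue: push r6 -> mem[0xbf]=0x38, sp=0xbf
body[0] mov  r7, r5 -> r7=0x46
body[1] mov  r7, r4 -> r7=0x4b
body[2] add  r2, r6, r5 -> r2=0x7e
body[3] mov  r6, #0x08 -> r6=0x08
body[4] xor  r3, r1, r1 -> r3=0x00
epilogue: pop r6=0x38, sp=0xc0
epilogue: pop r2=0x0c, sp=0xc1
prologue pushed ['r2', 'r6'] at ['0xc0', '0xbf']

MEM = 0x0c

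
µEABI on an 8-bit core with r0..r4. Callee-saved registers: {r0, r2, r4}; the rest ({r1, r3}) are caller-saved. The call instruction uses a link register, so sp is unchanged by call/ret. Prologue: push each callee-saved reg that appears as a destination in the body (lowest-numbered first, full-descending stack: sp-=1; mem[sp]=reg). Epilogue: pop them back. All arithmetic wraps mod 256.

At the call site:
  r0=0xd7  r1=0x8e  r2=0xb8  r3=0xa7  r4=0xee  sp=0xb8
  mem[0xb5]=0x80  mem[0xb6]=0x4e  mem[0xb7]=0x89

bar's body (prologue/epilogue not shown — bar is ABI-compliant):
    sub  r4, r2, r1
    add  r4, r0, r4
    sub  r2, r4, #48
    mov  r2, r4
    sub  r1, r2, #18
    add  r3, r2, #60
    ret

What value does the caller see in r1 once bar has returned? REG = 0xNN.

REG = 0xef

prologue: push r2 → mem[0xb7]=0xb8, sp=0xb7
prologue: push r4 → mem[0xb6]=0xee, sp=0xb6
body[0] sub  r4, r2, r1 → r4=0x2a
body[1] add  r4, r0, r4 → r4=0x01
body[2] sub  r2, r4, #48 → r2=0xd1
body[3] mov  r2, r4 → r2=0x01
body[4] sub  r1, r2, #18 → r1=0xef
body[5] add  r3, r2, #60 → r3=0x3d
epilogue: pop r4=0xee, sp=0xb7
epilogue: pop r2=0xb8, sp=0xb8
r1 is caller-saved → body value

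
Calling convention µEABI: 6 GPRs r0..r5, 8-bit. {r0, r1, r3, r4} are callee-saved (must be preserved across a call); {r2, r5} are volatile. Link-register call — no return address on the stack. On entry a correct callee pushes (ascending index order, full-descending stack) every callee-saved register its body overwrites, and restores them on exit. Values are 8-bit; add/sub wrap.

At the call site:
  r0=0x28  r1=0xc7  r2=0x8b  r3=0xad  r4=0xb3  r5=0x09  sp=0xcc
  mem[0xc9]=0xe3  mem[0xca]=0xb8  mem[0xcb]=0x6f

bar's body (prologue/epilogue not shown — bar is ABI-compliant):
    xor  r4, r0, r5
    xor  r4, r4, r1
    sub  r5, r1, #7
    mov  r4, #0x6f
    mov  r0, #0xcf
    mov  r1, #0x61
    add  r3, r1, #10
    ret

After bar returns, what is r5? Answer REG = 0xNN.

prologue: push r0 -> mem[0xcb]=0x28, sp=0xcb
prologue: push r1 -> mem[0xca]=0xc7, sp=0xca
prologue: push r3 -> mem[0xc9]=0xad, sp=0xc9
prologue: push r4 -> mem[0xc8]=0xb3, sp=0xc8
body[0] xor  r4, r0, r5 -> r4=0x21
body[1] xor  r4, r4, r1 -> r4=0xe6
body[2] sub  r5, r1, #7 -> r5=0xc0
body[3] mov  r4, #0x6f -> r4=0x6f
body[4] mov  r0, #0xcf -> r0=0xcf
body[5] mov  r1, #0x61 -> r1=0x61
body[6] add  r3, r1, #10 -> r3=0x6b
epilogue: pop r4=0xb3, sp=0xc9
epilogue: pop r3=0xad, sp=0xca
epilogue: pop r1=0xc7, sp=0xcb
epilogue: pop r0=0x28, sp=0xcc
r5 is caller-saved -> body value

REG = 0xc0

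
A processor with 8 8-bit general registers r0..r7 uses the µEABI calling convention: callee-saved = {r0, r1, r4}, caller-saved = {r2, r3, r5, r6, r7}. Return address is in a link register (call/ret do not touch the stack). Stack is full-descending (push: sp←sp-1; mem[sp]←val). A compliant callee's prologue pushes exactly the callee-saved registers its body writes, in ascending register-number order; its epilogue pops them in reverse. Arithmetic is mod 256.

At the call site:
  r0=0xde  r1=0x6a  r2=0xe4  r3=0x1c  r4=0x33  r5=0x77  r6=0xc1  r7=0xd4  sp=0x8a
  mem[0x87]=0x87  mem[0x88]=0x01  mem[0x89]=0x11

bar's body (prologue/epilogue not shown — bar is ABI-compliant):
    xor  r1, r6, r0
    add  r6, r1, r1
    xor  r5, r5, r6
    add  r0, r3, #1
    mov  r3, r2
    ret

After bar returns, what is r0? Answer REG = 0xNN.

prologue: push r0 -> mem[0x89]=0xde, sp=0x89
prologue: push r1 -> mem[0x88]=0x6a, sp=0x88
body[0] xor  r1, r6, r0 -> r1=0x1f
body[1] add  r6, r1, r1 -> r6=0x3e
body[2] xor  r5, r5, r6 -> r5=0x49
body[3] add  r0, r3, #1 -> r0=0x1d
body[4] mov  r3, r2 -> r3=0xe4
epilogue: pop r1=0x6a, sp=0x89
epilogue: pop r0=0xde, sp=0x8a
r0 is callee-saved -> restored

REG = 0xde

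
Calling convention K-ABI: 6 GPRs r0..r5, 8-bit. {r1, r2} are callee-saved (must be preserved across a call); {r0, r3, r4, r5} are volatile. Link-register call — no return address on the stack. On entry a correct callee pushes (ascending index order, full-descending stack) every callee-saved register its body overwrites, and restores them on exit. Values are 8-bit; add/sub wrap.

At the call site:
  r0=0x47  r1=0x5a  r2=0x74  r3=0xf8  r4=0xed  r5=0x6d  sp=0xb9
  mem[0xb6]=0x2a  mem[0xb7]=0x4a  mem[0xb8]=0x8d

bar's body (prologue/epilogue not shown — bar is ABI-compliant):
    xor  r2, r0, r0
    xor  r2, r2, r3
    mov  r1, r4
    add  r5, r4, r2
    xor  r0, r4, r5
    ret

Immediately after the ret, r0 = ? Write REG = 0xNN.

REG = 0x08

prologue: push r1 → mem[0xb8]=0x5a, sp=0xb8
prologue: push r2 → mem[0xb7]=0x74, sp=0xb7
body[0] xor  r2, r0, r0 → r2=0x00
body[1] xor  r2, r2, r3 → r2=0xf8
body[2] mov  r1, r4 → r1=0xed
body[3] add  r5, r4, r2 → r5=0xe5
body[4] xor  r0, r4, r5 → r0=0x08
epilogue: pop r2=0x74, sp=0xb8
epilogue: pop r1=0x5a, sp=0xb9
r0 is caller-saved → body value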